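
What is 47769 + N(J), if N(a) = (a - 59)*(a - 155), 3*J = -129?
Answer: 67965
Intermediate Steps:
J = -43 (J = (⅓)*(-129) = -43)
N(a) = (-155 + a)*(-59 + a) (N(a) = (-59 + a)*(-155 + a) = (-155 + a)*(-59 + a))
47769 + N(J) = 47769 + (9145 + (-43)² - 214*(-43)) = 47769 + (9145 + 1849 + 9202) = 47769 + 20196 = 67965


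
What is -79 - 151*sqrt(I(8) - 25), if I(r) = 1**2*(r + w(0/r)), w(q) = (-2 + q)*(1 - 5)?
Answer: -79 - 453*I ≈ -79.0 - 453.0*I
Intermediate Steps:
w(q) = 8 - 4*q (w(q) = (-2 + q)*(-4) = 8 - 4*q)
I(r) = 8 + r (I(r) = 1**2*(r + (8 - 0/r)) = 1*(r + (8 - 4*0)) = 1*(r + (8 + 0)) = 1*(r + 8) = 1*(8 + r) = 8 + r)
-79 - 151*sqrt(I(8) - 25) = -79 - 151*sqrt((8 + 8) - 25) = -79 - 151*sqrt(16 - 25) = -79 - 453*I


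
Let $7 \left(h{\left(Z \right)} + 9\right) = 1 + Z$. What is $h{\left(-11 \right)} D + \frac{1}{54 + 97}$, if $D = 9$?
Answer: $- \frac{99200}{1057} \approx -93.85$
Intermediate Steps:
$h{\left(Z \right)} = - \frac{62}{7} + \frac{Z}{7}$ ($h{\left(Z \right)} = -9 + \frac{1 + Z}{7} = -9 + \left(\frac{1}{7} + \frac{Z}{7}\right) = - \frac{62}{7} + \frac{Z}{7}$)
$h{\left(-11 \right)} D + \frac{1}{54 + 97} = \left(- \frac{62}{7} + \frac{1}{7} \left(-11\right)\right) 9 + \frac{1}{54 + 97} = \left(- \frac{62}{7} - \frac{11}{7}\right) 9 + \frac{1}{151} = \left(- \frac{73}{7}\right) 9 + \frac{1}{151} = - \frac{657}{7} + \frac{1}{151} = - \frac{99200}{1057}$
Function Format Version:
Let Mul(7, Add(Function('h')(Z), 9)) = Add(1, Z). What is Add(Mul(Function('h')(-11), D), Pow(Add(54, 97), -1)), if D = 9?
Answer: Rational(-99200, 1057) ≈ -93.850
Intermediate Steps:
Function('h')(Z) = Add(Rational(-62, 7), Mul(Rational(1, 7), Z)) (Function('h')(Z) = Add(-9, Mul(Rational(1, 7), Add(1, Z))) = Add(-9, Add(Rational(1, 7), Mul(Rational(1, 7), Z))) = Add(Rational(-62, 7), Mul(Rational(1, 7), Z)))
Add(Mul(Function('h')(-11), D), Pow(Add(54, 97), -1)) = Add(Mul(Add(Rational(-62, 7), Mul(Rational(1, 7), -11)), 9), Pow(Add(54, 97), -1)) = Add(Mul(Add(Rational(-62, 7), Rational(-11, 7)), 9), Pow(151, -1)) = Add(Mul(Rational(-73, 7), 9), Rational(1, 151)) = Add(Rational(-657, 7), Rational(1, 151)) = Rational(-99200, 1057)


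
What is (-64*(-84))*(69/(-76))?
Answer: -92736/19 ≈ -4880.8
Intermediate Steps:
(-64*(-84))*(69/(-76)) = 5376*(69*(-1/76)) = 5376*(-69/76) = -92736/19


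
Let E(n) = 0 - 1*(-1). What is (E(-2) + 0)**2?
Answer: 1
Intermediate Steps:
E(n) = 1 (E(n) = 0 + 1 = 1)
(E(-2) + 0)**2 = (1 + 0)**2 = 1**2 = 1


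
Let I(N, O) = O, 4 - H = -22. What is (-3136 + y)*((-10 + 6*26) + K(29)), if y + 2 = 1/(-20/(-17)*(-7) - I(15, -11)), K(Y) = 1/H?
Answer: -559939793/1222 ≈ -4.5822e+5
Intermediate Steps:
H = 26 (H = 4 - 1*(-22) = 4 + 22 = 26)
K(Y) = 1/26
y = -77/47 (y = -2 + 1/(-20/(-17)*(-7) - 1*(-11)) = -2 + 1/(-20*(-1/17)*(-7) + 11) = -2 + 1/((20/17)*(-7) + 11) = -2 + 1/(-140/17 + 11) = -2 + 1/(47/17) = -2 + 17/47 = -77/47 ≈ -1.6383)
(-3136 + y)*((-10 + 6*26) + K(29)) = (-3136 - 77/47)*((-10 + 6*26) + 1/26) = -147469*((-10 + 156) + 1/26)/47 = -147469*(146 + 1/26)/47 = -147469/47*3797/26 = -559939793/1222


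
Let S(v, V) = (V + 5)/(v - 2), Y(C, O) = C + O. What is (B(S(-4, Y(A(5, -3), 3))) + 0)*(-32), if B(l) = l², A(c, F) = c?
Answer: -1352/9 ≈ -150.22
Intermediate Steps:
S(v, V) = (5 + V)/(-2 + v)
(B(S(-4, Y(A(5, -3), 3))) + 0)*(-32) = (((5 + (5 + 3))/(-2 - 4))² + 0)*(-32) = (((5 + 8)/(-6))² + 0)*(-32) = ((-⅙*13)² + 0)*(-32) = ((-13/6)² + 0)*(-32) = (169/36 + 0)*(-32) = (169/36)*(-32) = -1352/9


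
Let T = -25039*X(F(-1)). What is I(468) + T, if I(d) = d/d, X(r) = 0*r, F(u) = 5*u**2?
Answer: 1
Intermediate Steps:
X(r) = 0
T = 0 (T = -25039*0 = 0)
I(d) = 1
I(468) + T = 1 + 0 = 1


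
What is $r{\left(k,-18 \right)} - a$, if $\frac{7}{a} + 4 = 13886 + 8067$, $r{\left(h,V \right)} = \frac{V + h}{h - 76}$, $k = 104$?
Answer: $\frac{943709}{307286} \approx 3.0711$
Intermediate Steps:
$r{\left(h,V \right)} = \frac{V + h}{-76 + h}$
$a = \frac{7}{21949}$ ($a = \frac{7}{-4 + \left(13886 + 8067\right)} = \frac{7}{-4 + 21953} = \frac{7}{21949} \approx 0.00031892$)
$r{\left(k,-18 \right)} - a = \frac{-18 + 104}{-76 + 104} - \frac{7}{21949} = \frac{1}{28} \cdot 86 - \frac{7}{21949} = \frac{43}{14} - \frac{7}{21949} = \frac{943709}{307286}$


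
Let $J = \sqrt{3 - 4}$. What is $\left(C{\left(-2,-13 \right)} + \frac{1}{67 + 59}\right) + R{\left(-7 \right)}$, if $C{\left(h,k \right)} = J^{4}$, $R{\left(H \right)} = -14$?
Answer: $- \frac{1637}{126} \approx -12.992$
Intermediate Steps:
$J = i$ ($J = \sqrt{-1} = i \approx 1.0 i$)
$C{\left(h,k \right)} = 1$ ($C{\left(h,k \right)} = i^{4} = 1$)
$\left(C{\left(-2,-13 \right)} + \frac{1}{67 + 59}\right) + R{\left(-7 \right)} = \left(1 + \frac{1}{67 + 59}\right) - 14 = \left(1 + \frac{1}{126}\right) - 14 = \frac{127}{126} - 14 = - \frac{1637}{126}$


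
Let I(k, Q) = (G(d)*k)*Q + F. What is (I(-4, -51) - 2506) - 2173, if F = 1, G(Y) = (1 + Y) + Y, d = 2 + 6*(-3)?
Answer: -11002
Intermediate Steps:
d = -16 (d = 2 - 18 = -16)
G(Y) = 1 + 2*Y
I(k, Q) = 1 - 31*Q*k (I(k, Q) = ((1 + 2*(-16))*k)*Q + 1 = ((1 - 32)*k)*Q + 1 = (-31*k)*Q + 1 = -31*Q*k + 1 = 1 - 31*Q*k)
(I(-4, -51) - 2506) - 2173 = ((1 - 31*(-51)*(-4)) - 2506) - 2173 = ((1 - 6324) - 2506) - 2173 = (-6323 - 2506) - 2173 = -8829 - 2173 = -11002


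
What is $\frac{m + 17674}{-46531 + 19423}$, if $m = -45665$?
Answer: $\frac{27991}{27108} \approx 1.0326$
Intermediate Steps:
$\frac{m + 17674}{-46531 + 19423} = \frac{-45665 + 17674}{-46531 + 19423} = - \frac{27991}{-27108} = \left(-27991\right) \left(- \frac{1}{27108}\right) = \frac{27991}{27108}$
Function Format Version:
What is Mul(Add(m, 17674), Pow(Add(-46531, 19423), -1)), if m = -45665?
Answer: Rational(27991, 27108) ≈ 1.0326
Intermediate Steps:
Mul(Add(m, 17674), Pow(Add(-46531, 19423), -1)) = Mul(Add(-45665, 17674), Pow(Add(-46531, 19423), -1)) = Mul(-27991, Pow(-27108, -1)) = Mul(-27991, Rational(-1, 27108)) = Rational(27991, 27108)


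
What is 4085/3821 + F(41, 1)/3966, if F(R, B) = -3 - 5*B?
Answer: 8085271/7577043 ≈ 1.0671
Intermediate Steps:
4085/3821 + F(41, 1)/3966 = 4085/3821 + (-3 - 5*1)/3966 = 4085*(1/3821) + (-3 - 5)*(1/3966) = 4085/3821 - 8*1/3966 = 4085/3821 - 4/1983 = 8085271/7577043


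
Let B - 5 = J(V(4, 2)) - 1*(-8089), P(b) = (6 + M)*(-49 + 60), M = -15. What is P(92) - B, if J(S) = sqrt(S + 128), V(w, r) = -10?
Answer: -8193 - sqrt(118) ≈ -8203.9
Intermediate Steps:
J(S) = sqrt(128 + S)
P(b) = -99 (P(b) = (6 - 15)*(-49 + 60) = -9*11 = -99)
B = 8094 + sqrt(118) (B = 5 + (sqrt(128 - 10) - 1*(-8089)) = 5 + (sqrt(118) + 8089) = 5 + (8089 + sqrt(118)) = 8094 + sqrt(118) ≈ 8104.9)
P(92) - B = -99 - (8094 + sqrt(118)) = -99 + (-8094 - sqrt(118)) = -8193 - sqrt(118)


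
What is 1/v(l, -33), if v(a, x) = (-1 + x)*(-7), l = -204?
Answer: 1/238 ≈ 0.0042017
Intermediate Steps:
v(a, x) = 7 - 7*x
1/v(l, -33) = 1/(7 - 7*(-33)) = 1/(7 + 231) = 1/238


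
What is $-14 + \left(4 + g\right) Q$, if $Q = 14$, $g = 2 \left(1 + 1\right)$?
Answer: $98$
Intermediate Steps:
$g = 4$ ($g = 2 \cdot 2 = 4$)
$-14 + \left(4 + g\right) Q = -14 + \left(4 + 4\right) 14 = -14 + 8 \cdot 14 = -14 + 112 = 98$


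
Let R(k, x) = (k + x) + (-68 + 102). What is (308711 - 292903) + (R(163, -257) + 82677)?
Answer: 98425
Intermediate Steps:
R(k, x) = 34 + k + x (R(k, x) = (k + x) + 34 = 34 + k + x)
(308711 - 292903) + (R(163, -257) + 82677) = (308711 - 292903) + ((34 + 163 - 257) + 82677) = 15808 + (-60 + 82677) = 15808 + 82617 = 98425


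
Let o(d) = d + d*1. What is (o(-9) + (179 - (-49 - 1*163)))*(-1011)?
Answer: -377103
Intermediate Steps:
o(d) = 2*d (o(d) = d + d = 2*d)
(o(-9) + (179 - (-49 - 1*163)))*(-1011) = (2*(-9) + (179 - (-49 - 1*163)))*(-1011) = (-18 + (179 - (-49 - 163)))*(-1011) = (-18 + (179 - 1*(-212)))*(-1011) = (-18 + (179 + 212))*(-1011) = (-18 + 391)*(-1011) = 373*(-1011) = -377103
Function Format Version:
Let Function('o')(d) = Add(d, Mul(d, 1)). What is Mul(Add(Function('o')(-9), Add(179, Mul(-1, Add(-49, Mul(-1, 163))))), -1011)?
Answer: -377103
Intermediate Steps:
Function('o')(d) = Mul(2, d) (Function('o')(d) = Add(d, d) = Mul(2, d))
Mul(Add(Function('o')(-9), Add(179, Mul(-1, Add(-49, Mul(-1, 163))))), -1011) = Mul(Add(Mul(2, -9), Add(179, Mul(-1, Add(-49, Mul(-1, 163))))), -1011) = Mul(Add(-18, Add(179, Mul(-1, Add(-49, -163)))), -1011) = Mul(Add(-18, Add(179, Mul(-1, -212))), -1011) = Mul(Add(-18, Add(179, 212)), -1011) = Mul(Add(-18, 391), -1011) = Mul(373, -1011) = -377103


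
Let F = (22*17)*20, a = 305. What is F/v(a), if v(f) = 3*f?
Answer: 1496/183 ≈ 8.1749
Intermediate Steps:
F = 7480 (F = 374*20 = 7480)
F/v(a) = 7480/((3*305)) = 7480/915 = 7480*(1/915) = 1496/183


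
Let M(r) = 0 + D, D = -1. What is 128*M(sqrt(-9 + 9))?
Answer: -128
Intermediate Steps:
M(r) = -1 (M(r) = 0 - 1 = -1)
128*M(sqrt(-9 + 9)) = 128*(-1) = -128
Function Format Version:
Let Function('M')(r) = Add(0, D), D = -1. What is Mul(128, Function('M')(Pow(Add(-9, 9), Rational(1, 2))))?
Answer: -128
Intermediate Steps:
Function('M')(r) = -1 (Function('M')(r) = Add(0, -1) = -1)
Mul(128, Function('M')(Pow(Add(-9, 9), Rational(1, 2)))) = Mul(128, -1) = -128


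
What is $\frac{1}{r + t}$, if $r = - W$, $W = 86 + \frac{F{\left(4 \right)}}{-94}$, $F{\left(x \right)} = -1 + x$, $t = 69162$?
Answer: $\frac{94}{6493147} \approx 1.4477 \cdot 10^{-5}$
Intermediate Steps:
$W = \frac{8081}{94}$ ($W = 86 + \frac{-1 + 4}{-94} = 86 - \frac{3}{94} = \frac{8081}{94} \approx 85.968$)
$r = - \frac{8081}{94}$ ($r = \left(-1\right) \frac{8081}{94} = - \frac{8081}{94} \approx -85.968$)
$\frac{1}{r + t} = \frac{1}{- \frac{8081}{94} + 69162} = \frac{1}{\frac{6493147}{94}} = \frac{94}{6493147}$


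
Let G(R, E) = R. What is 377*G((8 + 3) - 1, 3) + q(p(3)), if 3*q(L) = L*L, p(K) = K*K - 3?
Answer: 3782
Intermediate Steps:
p(K) = -3 + K**2 (p(K) = K**2 - 3 = -3 + K**2)
q(L) = L**2/3 (q(L) = (L*L)/3 = L**2/3)
377*G((8 + 3) - 1, 3) + q(p(3)) = 377*((8 + 3) - 1) + (-3 + 3**2)**2/3 = 377*(11 - 1) + (-3 + 9)**2/3 = 377*10 + (1/3)*6**2 = 3770 + (1/3)*36 = 3770 + 12 = 3782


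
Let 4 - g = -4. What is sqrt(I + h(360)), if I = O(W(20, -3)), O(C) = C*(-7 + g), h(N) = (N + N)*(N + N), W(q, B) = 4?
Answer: 2*sqrt(129601) ≈ 720.00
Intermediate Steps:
g = 8 (g = 4 - 1*(-4) = 4 + 4 = 8)
h(N) = 4*N**2 (h(N) = (2*N)*(2*N) = 4*N**2)
O(C) = C (O(C) = C*(-7 + 8) = C*1 = C)
I = 4
sqrt(I + h(360)) = sqrt(4 + 4*360**2) = sqrt(4 + 4*129600) = sqrt(4 + 518400) = sqrt(518404) = 2*sqrt(129601)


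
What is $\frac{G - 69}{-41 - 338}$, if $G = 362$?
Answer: $- \frac{293}{379} \approx -0.77309$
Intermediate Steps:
$\frac{G - 69}{-41 - 338} = \frac{362 - 69}{-41 - 338} = \frac{293}{-379} = 293 \left(- \frac{1}{379}\right) = - \frac{293}{379}$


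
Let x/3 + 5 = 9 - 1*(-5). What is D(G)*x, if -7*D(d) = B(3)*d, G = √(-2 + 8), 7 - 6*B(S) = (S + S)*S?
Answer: 99*√6/14 ≈ 17.321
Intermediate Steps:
B(S) = 7/6 - S²/3 (B(S) = 7/6 - (S + S)*S/6 = 7/6 - 2*S*S/6 = 7/6 - S²/3)
G = √6 ≈ 2.4495
D(d) = 11*d/42 (D(d) = -(7/6 - ⅓*3²)*d/7 = -(7/6 - ⅓*9)*d/7 = -(7/6 - 3)*d/7 = -(-11)*d/42 = 11*d/42)
x = 27 (x = -15 + 3*(9 - 1*(-5)) = -15 + 3*(9 + 5) = -15 + 3*14 = -15 + 42 = 27)
D(G)*x = (11*√6/42)*27 = 99*√6/14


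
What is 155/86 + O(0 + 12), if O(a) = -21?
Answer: -1651/86 ≈ -19.198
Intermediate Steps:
155/86 + O(0 + 12) = 155/86 - 21 = -1651/86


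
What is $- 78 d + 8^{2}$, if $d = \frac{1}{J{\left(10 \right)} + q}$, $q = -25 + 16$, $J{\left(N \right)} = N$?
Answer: $-14$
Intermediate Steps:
$q = -9$
$d = 1$ ($d = \frac{1}{10 - 9} = 1^{-1} = 1$)
$- 78 d + 8^{2} = \left(-78\right) 1 + 8^{2} = -78 + 64 = -14$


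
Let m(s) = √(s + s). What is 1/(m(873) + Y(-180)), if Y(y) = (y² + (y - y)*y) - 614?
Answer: 15893/505174025 - 3*√194/1010348050 ≈ 3.1419e-5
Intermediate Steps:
m(s) = √2*√s (m(s) = √(2*s) = √2*√s)
Y(y) = -614 + y² (Y(y) = (y² + 0*y) - 614 = (y² + 0) - 614 = y² - 614 = -614 + y²)
1/(m(873) + Y(-180)) = 1/(√2*√873 + (-614 + (-180)²)) = 1/(√2*(3*√97) + (-614 + 32400)) = 1/(3*√194 + 31786) = 1/(31786 + 3*√194)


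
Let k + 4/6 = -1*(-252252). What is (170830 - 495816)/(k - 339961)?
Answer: 974958/263129 ≈ 3.7052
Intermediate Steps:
k = 756754/3 (k = -⅔ - 1*(-252252) = -⅔ + 252252 = 756754/3 ≈ 2.5225e+5)
(170830 - 495816)/(k - 339961) = (170830 - 495816)/(756754/3 - 339961) = -324986/(-263129/3) = -324986*(-3/263129) = 974958/263129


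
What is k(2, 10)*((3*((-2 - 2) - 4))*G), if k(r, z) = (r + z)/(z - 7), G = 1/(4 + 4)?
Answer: -12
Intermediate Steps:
G = 1/8 ≈ 0.12500
k(r, z) = (r + z)/(-7 + z)
k(2, 10)*((3*((-2 - 2) - 4))*G) = ((2 + 10)/(-7 + 10))*((3*((-2 - 2) - 4))*(1/8)) = (12/3)*((3*(-4 - 4))*(1/8)) = ((1/3)*12)*((3*(-8))*(1/8)) = 4*(-24*1/8) = 4*(-3) = -12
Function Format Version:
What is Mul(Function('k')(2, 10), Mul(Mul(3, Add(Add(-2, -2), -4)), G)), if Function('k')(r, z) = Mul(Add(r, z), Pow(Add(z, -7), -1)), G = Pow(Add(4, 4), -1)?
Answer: -12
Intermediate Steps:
G = Rational(1, 8) (G = Pow(8, -1) = Rational(1, 8) ≈ 0.12500)
Function('k')(r, z) = Mul(Pow(Add(-7, z), -1), Add(r, z)) (Function('k')(r, z) = Mul(Add(r, z), Pow(Add(-7, z), -1)) = Mul(Pow(Add(-7, z), -1), Add(r, z)))
Mul(Function('k')(2, 10), Mul(Mul(3, Add(Add(-2, -2), -4)), G)) = Mul(Mul(Pow(Add(-7, 10), -1), Add(2, 10)), Mul(Mul(3, Add(Add(-2, -2), -4)), Rational(1, 8))) = Mul(Mul(Pow(3, -1), 12), Mul(Mul(3, Add(-4, -4)), Rational(1, 8))) = Mul(Mul(Rational(1, 3), 12), Mul(Mul(3, -8), Rational(1, 8))) = Mul(4, Mul(-24, Rational(1, 8))) = Mul(4, -3) = -12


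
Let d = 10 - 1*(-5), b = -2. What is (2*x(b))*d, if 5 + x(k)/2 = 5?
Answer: 0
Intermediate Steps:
x(k) = 0 (x(k) = -10 + 2*5 = -10 + 10 = 0)
d = 15 (d = 10 + 5 = 15)
(2*x(b))*d = (2*0)*15 = 0*15 = 0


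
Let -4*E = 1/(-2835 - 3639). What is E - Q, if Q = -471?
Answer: 12197017/25896 ≈ 471.00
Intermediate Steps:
E = 1/25896 (E = -1/(4*(-2835 - 3639)) = -¼/(-6474) = -¼*(-1/6474) = 1/25896 ≈ 3.8616e-5)
E - Q = 1/25896 - 1*(-471) = 1/25896 + 471 = 12197017/25896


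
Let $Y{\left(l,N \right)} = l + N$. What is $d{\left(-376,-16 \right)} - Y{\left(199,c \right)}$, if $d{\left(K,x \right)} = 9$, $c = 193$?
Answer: $-383$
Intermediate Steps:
$Y{\left(l,N \right)} = N + l$
$d{\left(-376,-16 \right)} - Y{\left(199,c \right)} = 9 - \left(193 + 199\right) = 9 - 392 = -383$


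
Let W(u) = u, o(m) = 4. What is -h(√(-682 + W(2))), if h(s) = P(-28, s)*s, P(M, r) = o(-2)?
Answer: -8*I*√170 ≈ -104.31*I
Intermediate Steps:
P(M, r) = 4
h(s) = 4*s
-h(√(-682 + W(2))) = -4*√(-682 + 2) = -4*√(-680) = -4*2*I*√170 = -8*I*√170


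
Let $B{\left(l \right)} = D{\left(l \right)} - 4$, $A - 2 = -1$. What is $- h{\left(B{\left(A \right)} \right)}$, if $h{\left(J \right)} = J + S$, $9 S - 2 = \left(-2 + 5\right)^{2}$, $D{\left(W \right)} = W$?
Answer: $\frac{16}{9} \approx 1.7778$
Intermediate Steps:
$A = 1$ ($A = 2 - 1 = 1$)
$B{\left(l \right)} = -4 + l$ ($B{\left(l \right)} = l - 4 = -4 + l$)
$S = \frac{11}{9}$ ($S = \frac{2}{9} + \frac{\left(-2 + 5\right)^{2}}{9} = \frac{2}{9} + \frac{3^{2}}{9} = \frac{2}{9} + \frac{1}{9} \cdot 9 = \frac{2}{9} + 1 = \frac{11}{9} \approx 1.2222$)
$h{\left(J \right)} = \frac{11}{9} + J$ ($h{\left(J \right)} = J + \frac{11}{9} = \frac{11}{9} + J$)
$- h{\left(B{\left(A \right)} \right)} = - (\frac{11}{9} + \left(-4 + 1\right)) = - (\frac{11}{9} - 3) = \left(-1\right) \left(- \frac{16}{9}\right) = \frac{16}{9}$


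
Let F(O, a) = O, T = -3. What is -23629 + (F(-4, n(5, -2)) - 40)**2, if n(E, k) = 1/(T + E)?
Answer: -21693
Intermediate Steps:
n(E, k) = 1/(-3 + E)
-23629 + (F(-4, n(5, -2)) - 40)**2 = -23629 + (-4 - 40)**2 = -23629 + (-44)**2 = -23629 + 1936 = -21693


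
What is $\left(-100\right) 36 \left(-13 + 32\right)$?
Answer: $-68400$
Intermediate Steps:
$\left(-100\right) 36 \left(-13 + 32\right) = \left(-3600\right) 19 = -68400$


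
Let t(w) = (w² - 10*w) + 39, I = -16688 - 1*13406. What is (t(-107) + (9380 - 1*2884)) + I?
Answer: -11040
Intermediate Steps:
I = -30094 (I = -16688 - 13406 = -30094)
t(w) = 39 + w² - 10*w
(t(-107) + (9380 - 1*2884)) + I = ((39 + (-107)² - 10*(-107)) + (9380 - 1*2884)) - 30094 = ((39 + 11449 + 1070) + (9380 - 2884)) - 30094 = (12558 + 6496) - 30094 = 19054 - 30094 = -11040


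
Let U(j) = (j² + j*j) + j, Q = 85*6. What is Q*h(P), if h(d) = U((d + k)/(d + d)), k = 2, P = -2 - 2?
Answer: 765/4 ≈ 191.25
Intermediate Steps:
Q = 510
P = -4
U(j) = j + 2*j² (U(j) = (j² + j²) + j = 2*j² + j = j + 2*j²)
h(d) = (1 + (2 + d)/d)*(2 + d)/(2*d) (h(d) = ((d + 2)/(d + d))*(1 + 2*((d + 2)/(d + d))) = ((2 + d)/((2*d)))*(1 + 2*((2 + d)/((2*d)))) = ((2 + d)*(1/(2*d)))*(1 + 2*((2 + d)*(1/(2*d)))) = ((2 + d)/(2*d))*(1 + 2*((2 + d)/(2*d))) = ((2 + d)/(2*d))*(1 + (2 + d)/d) = (1 + (2 + d)/d)*(2 + d)/(2*d))
Q*h(P) = 510*((1 - 4)*(2 - 4)/(-4)²) = 510*((1/16)*(-3)*(-2)) = 510*(3/8) = 765/4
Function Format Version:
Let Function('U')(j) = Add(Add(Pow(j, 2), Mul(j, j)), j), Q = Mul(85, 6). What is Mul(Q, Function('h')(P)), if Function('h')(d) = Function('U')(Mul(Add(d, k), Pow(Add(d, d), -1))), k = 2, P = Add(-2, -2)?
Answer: Rational(765, 4) ≈ 191.25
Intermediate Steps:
Q = 510
P = -4
Function('U')(j) = Add(j, Mul(2, Pow(j, 2))) (Function('U')(j) = Add(Add(Pow(j, 2), Pow(j, 2)), j) = Add(Mul(2, Pow(j, 2)), j) = Add(j, Mul(2, Pow(j, 2))))
Function('h')(d) = Mul(Rational(1, 2), Pow(d, -1), Add(1, Mul(Pow(d, -1), Add(2, d))), Add(2, d)) (Function('h')(d) = Mul(Mul(Add(d, 2), Pow(Add(d, d), -1)), Add(1, Mul(2, Mul(Add(d, 2), Pow(Add(d, d), -1))))) = Mul(Mul(Add(2, d), Pow(Mul(2, d), -1)), Add(1, Mul(2, Mul(Add(2, d), Pow(Mul(2, d), -1))))) = Mul(Mul(Add(2, d), Mul(Rational(1, 2), Pow(d, -1))), Add(1, Mul(2, Mul(Add(2, d), Mul(Rational(1, 2), Pow(d, -1)))))) = Mul(Mul(Rational(1, 2), Pow(d, -1), Add(2, d)), Add(1, Mul(2, Mul(Rational(1, 2), Pow(d, -1), Add(2, d))))) = Mul(Mul(Rational(1, 2), Pow(d, -1), Add(2, d)), Add(1, Mul(Pow(d, -1), Add(2, d)))) = Mul(Rational(1, 2), Pow(d, -1), Add(1, Mul(Pow(d, -1), Add(2, d))), Add(2, d)))
Mul(Q, Function('h')(P)) = Mul(510, Mul(Pow(-4, -2), Add(1, -4), Add(2, -4))) = Mul(510, Mul(Rational(1, 16), -3, -2)) = Mul(510, Rational(3, 8)) = Rational(765, 4)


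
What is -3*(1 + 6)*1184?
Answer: -24864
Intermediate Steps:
-3*(1 + 6)*1184 = -3*7*1184 = -21*1184 = -24864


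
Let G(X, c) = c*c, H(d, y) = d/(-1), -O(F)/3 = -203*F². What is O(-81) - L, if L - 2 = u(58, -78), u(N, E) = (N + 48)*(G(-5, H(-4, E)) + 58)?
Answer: 3987803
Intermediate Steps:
O(F) = 609*F² (O(F) = -(-609)*F² = 609*F²)
H(d, y) = -d (H(d, y) = d*(-1) = -d)
G(X, c) = c²
u(N, E) = 3552 + 74*N (u(N, E) = (N + 48)*((-1*(-4))² + 58) = (48 + N)*(4² + 58) = (48 + N)*(16 + 58) = (48 + N)*74 = 3552 + 74*N)
L = 7846 (L = 2 + (3552 + 74*58) = 2 + (3552 + 4292) = 2 + 7844 = 7846)
O(-81) - L = 609*(-81)² - 1*7846 = 609*6561 - 7846 = 3995649 - 7846 = 3987803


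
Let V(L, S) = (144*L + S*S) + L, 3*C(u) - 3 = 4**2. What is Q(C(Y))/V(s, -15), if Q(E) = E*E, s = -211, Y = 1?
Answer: -361/273330 ≈ -0.0013207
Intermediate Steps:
C(u) = 19/3 (C(u) = 1 + (1/3)*4**2 = 1 + (1/3)*16 = 1 + 16/3 = 19/3)
Q(E) = E**2
V(L, S) = S**2 + 145*L (V(L, S) = (144*L + S**2) + L = (S**2 + 144*L) + L = S**2 + 145*L)
Q(C(Y))/V(s, -15) = (19/3)**2/((-15)**2 + 145*(-211)) = 361/(9*(225 - 30595)) = (361/9)/(-30370) = (361/9)*(-1/30370) = -361/273330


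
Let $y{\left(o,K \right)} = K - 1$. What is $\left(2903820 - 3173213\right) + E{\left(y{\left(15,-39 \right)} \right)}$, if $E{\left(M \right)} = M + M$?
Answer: $-269473$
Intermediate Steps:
$y{\left(o,K \right)} = -1 + K$
$E{\left(M \right)} = 2 M$
$\left(2903820 - 3173213\right) + E{\left(y{\left(15,-39 \right)} \right)} = \left(2903820 - 3173213\right) + 2 \left(-1 - 39\right) = -269393 + 2 \left(-40\right) = -269393 - 80 = -269473$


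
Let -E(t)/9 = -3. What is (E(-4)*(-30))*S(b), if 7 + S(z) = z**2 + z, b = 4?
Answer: -10530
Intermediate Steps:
E(t) = 27 (E(t) = -9*(-3) = 27)
S(z) = -7 + z + z**2 (S(z) = -7 + (z**2 + z) = -7 + (z + z**2) = -7 + z + z**2)
(E(-4)*(-30))*S(b) = (27*(-30))*(-7 + 4 + 4**2) = -810*(-7 + 4 + 16) = -810*13 = -10530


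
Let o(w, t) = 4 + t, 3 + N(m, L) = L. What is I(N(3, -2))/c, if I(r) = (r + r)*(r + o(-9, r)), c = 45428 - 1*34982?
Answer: 10/1741 ≈ 0.0057438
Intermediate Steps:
N(m, L) = -3 + L
c = 10446 (c = 45428 - 34982 = 10446)
I(r) = 2*r*(4 + 2*r) (I(r) = (r + r)*(r + (4 + r)) = (2*r)*(4 + 2*r) = 2*r*(4 + 2*r))
I(N(3, -2))/c = (4*(-3 - 2)*(2 + (-3 - 2)))/10446 = (4*(-5)*(2 - 5))*(1/10446) = (4*(-5)*(-3))*(1/10446) = 60*(1/10446) = 10/1741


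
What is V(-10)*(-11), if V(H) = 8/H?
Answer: 44/5 ≈ 8.8000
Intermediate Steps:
V(-10)*(-11) = (8/(-10))*(-11) = (8*(-1/10))*(-11) = -4/5*(-11) = 44/5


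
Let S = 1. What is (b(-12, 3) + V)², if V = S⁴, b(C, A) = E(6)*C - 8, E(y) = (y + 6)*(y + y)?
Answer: 3010225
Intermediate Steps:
E(y) = 2*y*(6 + y) (E(y) = (6 + y)*(2*y) = 2*y*(6 + y))
b(C, A) = -8 + 144*C (b(C, A) = (2*6*(6 + 6))*C - 8 = (2*6*12)*C - 8 = 144*C - 8 = -8 + 144*C)
V = 1 (V = 1⁴ = 1)
(b(-12, 3) + V)² = ((-8 + 144*(-12)) + 1)² = ((-8 - 1728) + 1)² = (-1736 + 1)² = (-1735)² = 3010225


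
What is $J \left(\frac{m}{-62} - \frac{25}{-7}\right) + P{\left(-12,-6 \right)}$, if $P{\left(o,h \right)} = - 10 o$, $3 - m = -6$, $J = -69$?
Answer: $- \frac{50523}{434} \approx -116.41$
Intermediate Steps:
$m = 9$ ($m = 3 - -6 = 3 + 6 = 9$)
$J \left(\frac{m}{-62} - \frac{25}{-7}\right) + P{\left(-12,-6 \right)} = - 69 \left(\frac{9}{-62} - \frac{25}{-7}\right) - -120 = - 69 \left(9 \left(- \frac{1}{62}\right) - - \frac{25}{7}\right) + 120 = - 69 \left(- \frac{9}{62} + \frac{25}{7}\right) + 120 = \left(-69\right) \frac{1487}{434} + 120 = - \frac{102603}{434} + 120 = - \frac{50523}{434}$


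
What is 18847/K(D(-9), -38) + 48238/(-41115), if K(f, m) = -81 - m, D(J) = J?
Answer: -776968639/1767945 ≈ -439.48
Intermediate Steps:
18847/K(D(-9), -38) + 48238/(-41115) = 18847/(-81 - 1*(-38)) + 48238/(-41115) = 18847/(-81 + 38) + 48238*(-1/41115) = 18847/(-43) - 48238/41115 = 18847*(-1/43) - 48238/41115 = -18847/43 - 48238/41115 = -776968639/1767945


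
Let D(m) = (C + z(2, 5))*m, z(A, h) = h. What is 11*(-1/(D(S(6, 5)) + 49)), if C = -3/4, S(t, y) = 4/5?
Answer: -55/262 ≈ -0.20992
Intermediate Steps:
S(t, y) = 4/5 (S(t, y) = 4*(1/5) = 4/5)
C = -3/4 (C = -3*1/4 = -3/4 ≈ -0.75000)
D(m) = 17*m/4 (D(m) = (-3/4 + 5)*m = 17*m/4)
11*(-1/(D(S(6, 5)) + 49)) = 11*(-1/((17/4)*(4/5) + 49)) = 11*(-1/(17/5 + 49)) = 11*(-1/262/5) = 11*(-1*5/262) = 11*(-5/262) = -55/262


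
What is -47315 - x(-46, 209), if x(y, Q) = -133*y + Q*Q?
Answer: -97114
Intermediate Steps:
x(y, Q) = Q**2 - 133*y (x(y, Q) = -133*y + Q**2 = Q**2 - 133*y)
-47315 - x(-46, 209) = -47315 - (209**2 - 133*(-46)) = -47315 - (43681 + 6118) = -47315 - 1*49799 = -47315 - 49799 = -97114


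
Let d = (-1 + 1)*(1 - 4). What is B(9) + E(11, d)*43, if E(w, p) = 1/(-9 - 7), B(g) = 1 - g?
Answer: -171/16 ≈ -10.688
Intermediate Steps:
d = 0 (d = 0*(-3) = 0)
E(w, p) = -1/16 (E(w, p) = 1/(-16) = -1/16)
B(9) + E(11, d)*43 = (1 - 1*9) - 1/16*43 = (1 - 9) - 43/16 = -8 - 43/16 = -171/16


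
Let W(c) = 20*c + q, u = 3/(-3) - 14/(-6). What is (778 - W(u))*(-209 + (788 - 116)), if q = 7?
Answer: 1033879/3 ≈ 3.4463e+5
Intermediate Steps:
u = 4/3 (u = 3*(-1/3) - 14*(-1/6) = -1 + 7/3 = 4/3 ≈ 1.3333)
W(c) = 7 + 20*c (W(c) = 20*c + 7 = 7 + 20*c)
(778 - W(u))*(-209 + (788 - 116)) = (778 - (7 + 20*(4/3)))*(-209 + (788 - 116)) = (778 - (7 + 80/3))*(-209 + 672) = (778 - 1*101/3)*463 = (778 - 101/3)*463 = (2233/3)*463 = 1033879/3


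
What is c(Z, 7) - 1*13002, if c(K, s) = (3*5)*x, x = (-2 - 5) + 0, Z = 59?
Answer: -13107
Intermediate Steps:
x = -7 (x = -7 + 0 = -7)
c(K, s) = -105 (c(K, s) = (3*5)*(-7) = 15*(-7) = -105)
c(Z, 7) - 1*13002 = -105 - 1*13002 = -105 - 13002 = -13107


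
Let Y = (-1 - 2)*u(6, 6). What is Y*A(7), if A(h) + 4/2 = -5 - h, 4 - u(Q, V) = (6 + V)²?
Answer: -5880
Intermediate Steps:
u(Q, V) = 4 - (6 + V)²
A(h) = -7 - h (A(h) = -2 + (-5 - h) = -7 - h)
Y = 420 (Y = (-1 - 2)*(4 - (6 + 6)²) = -3*(4 - 1*12²) = -3*(4 - 1*144) = -3*(4 - 144) = -3*(-140) = 420)
Y*A(7) = 420*(-7 - 1*7) = 420*(-7 - 7) = 420*(-14) = -5880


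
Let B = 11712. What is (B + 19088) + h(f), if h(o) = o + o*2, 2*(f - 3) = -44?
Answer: 30743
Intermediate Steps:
f = -19 (f = 3 + (1/2)*(-44) = 3 - 22 = -19)
h(o) = 3*o (h(o) = o + 2*o = 3*o)
(B + 19088) + h(f) = (11712 + 19088) + 3*(-19) = 30800 - 57 = 30743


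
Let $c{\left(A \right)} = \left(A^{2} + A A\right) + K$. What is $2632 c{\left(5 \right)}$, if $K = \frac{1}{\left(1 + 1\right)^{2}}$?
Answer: $132258$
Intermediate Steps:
$K = \frac{1}{4}$ ($K = \frac{1}{2^{2}} = \frac{1}{4} \approx 0.25$)
$c{\left(A \right)} = \frac{1}{4} + 2 A^{2}$ ($c{\left(A \right)} = \left(A^{2} + A A\right) + \frac{1}{4} = \left(A^{2} + A^{2}\right) + \frac{1}{4} = 2 A^{2} + \frac{1}{4} = \frac{1}{4} + 2 A^{2}$)
$2632 c{\left(5 \right)} = 2632 \left(\frac{1}{4} + 2 \cdot 5^{2}\right) = 2632 \left(\frac{1}{4} + 2 \cdot 25\right) = 2632 \left(\frac{1}{4} + 50\right) = 2632 \cdot \frac{201}{4} = 132258$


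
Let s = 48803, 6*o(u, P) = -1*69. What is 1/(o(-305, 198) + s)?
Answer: 2/97583 ≈ 2.0495e-5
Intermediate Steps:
o(u, P) = -23/2 (o(u, P) = (-1*69)/6 = (⅙)*(-69) = -23/2)
1/(o(-305, 198) + s) = 1/(-23/2 + 48803) = 1/(97583/2) = 2/97583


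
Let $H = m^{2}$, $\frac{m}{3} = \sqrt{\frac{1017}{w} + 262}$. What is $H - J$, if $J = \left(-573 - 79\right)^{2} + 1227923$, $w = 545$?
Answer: $- \frac{899605452}{545} \approx -1.6507 \cdot 10^{6}$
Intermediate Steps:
$m = \frac{3 \sqrt{78374815}}{545}$ ($m = 3 \sqrt{\frac{1017}{545} + 262} = 3 \sqrt{\frac{143807}{545}} = 3 \frac{\sqrt{78374815}}{545} = \frac{3 \sqrt{78374815}}{545} \approx 48.732$)
$J = 1653027$ ($J = \left(-652\right)^{2} + 1227923 = 425104 + 1227923 = 1653027$)
$H = \frac{1294263}{545}$ ($H = \left(\frac{3 \sqrt{78374815}}{545}\right)^{2} = \frac{1294263}{545} \approx 2374.8$)
$H - J = \frac{1294263}{545} - 1653027 = - \frac{899605452}{545}$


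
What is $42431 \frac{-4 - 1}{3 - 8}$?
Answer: $42431$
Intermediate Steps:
$42431 \frac{-4 - 1}{3 - 8} = 42431 \left(- \frac{5}{-5}\right) = 42431 \left(\left(-5\right) \left(- \frac{1}{5}\right)\right) = 42431 \cdot 1 = 42431$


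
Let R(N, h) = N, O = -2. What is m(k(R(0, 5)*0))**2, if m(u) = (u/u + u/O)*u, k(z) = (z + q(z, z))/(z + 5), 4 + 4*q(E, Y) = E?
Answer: 121/2500 ≈ 0.048400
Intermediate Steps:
q(E, Y) = -1 + E/4
k(z) = (-1 + 5*z/4)/(5 + z) (k(z) = (z + (-1 + z/4))/(z + 5) = (-1 + 5*z/4)/(5 + z))
m(u) = u*(1 - u/2) (m(u) = (u/u + u/(-2))*u = (1 + u*(-1/2))*u = (1 - u/2)*u = u*(1 - u/2))
m(k(R(0, 5)*0))**2 = (((-4 + 5*(0*0))/(4*(5 + 0*0)))*(2 - (-4 + 5*(0*0))/(4*(5 + 0*0)))/2)**2 = (((-4 + 5*0)/(4*(5 + 0)))*(2 - (-4 + 5*0)/(4*(5 + 0)))/2)**2 = (((1/4)*(-4 + 0)/5)*(2 - (-4 + 0)/(4*5))/2)**2 = (((1/4)*(1/5)*(-4))*(2 - (-4)/(4*5))/2)**2 = ((1/2)*(-1/5)*(2 - 1*(-1/5)))**2 = ((1/2)*(-1/5)*(2 + 1/5))**2 = ((1/2)*(-1/5)*(11/5))**2 = (-11/50)**2 = 121/2500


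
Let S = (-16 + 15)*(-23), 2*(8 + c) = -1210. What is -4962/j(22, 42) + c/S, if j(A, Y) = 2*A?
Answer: -70549/506 ≈ -139.42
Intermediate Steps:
c = -613 (c = -8 + (½)*(-1210) = -8 - 605 = -613)
S = 23 (S = -1*(-23) = 23)
-4962/j(22, 42) + c/S = -4962/(2*22) - 613/23 = -4962/44 - 613*1/23 = -4962*1/44 - 613/23 = -2481/22 - 613/23 = -70549/506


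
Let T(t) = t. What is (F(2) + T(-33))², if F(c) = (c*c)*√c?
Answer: 1121 - 264*√2 ≈ 747.65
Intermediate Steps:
F(c) = c^(5/2) (F(c) = c²*√c = c^(5/2))
(F(2) + T(-33))² = (2^(5/2) - 33)² = (4*√2 - 33)² = (-33 + 4*√2)²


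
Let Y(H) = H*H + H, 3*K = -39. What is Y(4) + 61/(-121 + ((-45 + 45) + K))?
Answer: 2619/134 ≈ 19.545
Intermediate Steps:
K = -13 (K = (⅓)*(-39) = -13)
Y(H) = H + H² (Y(H) = H² + H = H + H²)
Y(4) + 61/(-121 + ((-45 + 45) + K)) = 4*(1 + 4) + 61/(-121 + ((-45 + 45) - 13)) = 4*5 + 61/(-121 + (0 - 13)) = 20 + 61/(-121 - 13) = 20 + 61/(-134) = 20 - 1/134*61 = 20 - 61/134 = 2619/134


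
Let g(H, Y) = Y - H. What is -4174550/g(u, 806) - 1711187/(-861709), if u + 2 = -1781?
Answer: -3592817042807/2230964601 ≈ -1610.4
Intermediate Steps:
u = -1783 (u = -2 - 1781 = -1783)
-4174550/g(u, 806) - 1711187/(-861709) = -4174550/(806 - 1*(-1783)) - 1711187/(-861709) = -4174550/(806 + 1783) - 1711187*(-1/861709) = -4174550/2589 + 1711187/861709 = -3592817042807/2230964601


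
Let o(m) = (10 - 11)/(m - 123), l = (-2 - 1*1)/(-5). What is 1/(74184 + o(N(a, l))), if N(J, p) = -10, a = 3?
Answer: 133/9866473 ≈ 1.3480e-5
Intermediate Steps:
l = ⅗ (l = (-2 - 1)*(-⅕) = -3*(-⅕) = ⅗ ≈ 0.60000)
o(m) = -1/(-123 + m)
1/(74184 + o(N(a, l))) = 1/(74184 - 1/(-123 - 10)) = 1/(74184 - 1/(-133)) = 1/(74184 - 1*(-1/133)) = 1/(74184 + 1/133) = 1/(9866473/133) = 133/9866473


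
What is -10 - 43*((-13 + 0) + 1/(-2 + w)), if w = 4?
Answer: 1055/2 ≈ 527.50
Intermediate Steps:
-10 - 43*((-13 + 0) + 1/(-2 + w)) = -10 - 43*((-13 + 0) + 1/(-2 + 4)) = -10 - 43*(-13 + 1/2) = -10 - 43*(-25/2) = -10 + 1075/2 = 1055/2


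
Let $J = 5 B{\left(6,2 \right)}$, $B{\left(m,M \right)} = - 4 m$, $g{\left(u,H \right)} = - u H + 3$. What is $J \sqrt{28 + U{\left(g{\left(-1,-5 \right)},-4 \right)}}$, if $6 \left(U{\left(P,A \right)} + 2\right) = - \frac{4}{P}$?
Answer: $- 40 \sqrt{237} \approx -615.79$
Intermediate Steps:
$g{\left(u,H \right)} = 3 - H u$ ($g{\left(u,H \right)} = - H u + 3 = 3 - H u$)
$U{\left(P,A \right)} = -2 - \frac{2}{3 P}$ ($U{\left(P,A \right)} = -2 + \frac{\left(-4\right) \frac{1}{P}}{6} = -2 - \frac{2}{3 P}$)
$J = -120$ ($J = 5 \left(\left(-4\right) 6\right) = 5 \left(-24\right) = -120$)
$J \sqrt{28 + U{\left(g{\left(-1,-5 \right)},-4 \right)}} = - 120 \sqrt{28 - \left(2 + \frac{2}{3 \left(3 - \left(-5\right) \left(-1\right)\right)}\right)} = - 120 \sqrt{28 - \left(2 + \frac{2}{3 \left(3 - 5\right)}\right)} = - 120 \sqrt{28 - \left(2 + \frac{2}{3 \left(-2\right)}\right)} = - 120 \sqrt{28 - \frac{5}{3}} = - 120 \sqrt{\frac{79}{3}} = - 120 \frac{\sqrt{237}}{3} = - 40 \sqrt{237}$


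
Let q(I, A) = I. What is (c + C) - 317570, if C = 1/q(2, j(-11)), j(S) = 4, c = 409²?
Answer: -300577/2 ≈ -1.5029e+5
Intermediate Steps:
c = 167281
C = ½ (C = 1/2 = ½ ≈ 0.50000)
(c + C) - 317570 = (167281 + ½) - 317570 = 334563/2 - 317570 = -300577/2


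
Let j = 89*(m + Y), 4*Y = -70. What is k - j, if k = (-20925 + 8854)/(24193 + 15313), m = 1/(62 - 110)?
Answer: 1478202593/948144 ≈ 1559.0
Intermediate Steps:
Y = -35/2 (Y = (¼)*(-70) = -35/2 ≈ -17.500)
m = -1/48 (m = 1/(-48) = -1/48 ≈ -0.020833)
j = -74849/48 (j = 89*(-1/48 - 35/2) = 89*(-841/48) = -74849/48 ≈ -1559.4)
k = -12071/39506 ≈ -0.30555
k - j = -12071/39506 - 1*(-74849/48) = -12071/39506 + 74849/48 = 1478202593/948144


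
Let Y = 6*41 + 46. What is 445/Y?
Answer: 445/292 ≈ 1.5240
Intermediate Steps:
Y = 292 (Y = 246 + 46 = 292)
445/Y = 445/292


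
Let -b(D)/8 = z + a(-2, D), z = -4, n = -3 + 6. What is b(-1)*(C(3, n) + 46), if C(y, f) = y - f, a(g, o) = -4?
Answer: 2944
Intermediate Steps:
n = 3
b(D) = 64 (b(D) = -8*(-4 - 4) = -8*(-8) = 64)
b(-1)*(C(3, n) + 46) = 64*((3 - 1*3) + 46) = 64*((3 - 3) + 46) = 64*(0 + 46) = 64*46 = 2944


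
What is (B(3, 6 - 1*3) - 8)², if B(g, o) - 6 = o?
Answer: 1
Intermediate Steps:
B(g, o) = 6 + o
(B(3, 6 - 1*3) - 8)² = ((6 + (6 - 1*3)) - 8)² = ((6 + (6 - 3)) - 8)² = ((6 + 3) - 8)² = (9 - 8)² = 1² = 1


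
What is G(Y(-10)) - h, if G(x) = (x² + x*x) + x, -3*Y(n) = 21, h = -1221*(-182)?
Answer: -222131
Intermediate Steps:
h = 222222
Y(n) = -7 (Y(n) = -⅓*21 = -7)
G(x) = x + 2*x² (G(x) = (x² + x²) + x = 2*x² + x = x + 2*x²)
G(Y(-10)) - h = -7*(1 + 2*(-7)) - 1*222222 = -7*(1 - 14) - 222222 = -7*(-13) - 222222 = 91 - 222222 = -222131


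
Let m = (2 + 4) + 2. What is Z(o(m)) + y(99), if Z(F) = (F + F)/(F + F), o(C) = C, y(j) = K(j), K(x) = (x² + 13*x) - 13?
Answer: 11076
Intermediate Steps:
m = 8 (m = 6 + 2 = 8)
K(x) = -13 + x² + 13*x
y(j) = -13 + j² + 13*j
Z(F) = 1 (Z(F) = (2*F)/((2*F)) = (2*F)*(1/(2*F)) = 1)
Z(o(m)) + y(99) = 1 + (-13 + 99² + 13*99) = 1 + (-13 + 9801 + 1287) = 1 + 11075 = 11076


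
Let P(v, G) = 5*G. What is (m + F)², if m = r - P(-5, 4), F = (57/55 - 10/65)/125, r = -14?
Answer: 9230167058161/7987890625 ≈ 1155.5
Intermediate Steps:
F = 631/89375 (F = (57*(1/55) - 10*1/65)*(1/125) = (57/55 - 2/13)*(1/125) = (631/715)*(1/125) = 631/89375 ≈ 0.0070601)
m = -34 (m = -14 - 5*4 = -14 - 1*20 = -14 - 20 = -34)
(m + F)² = (-34 + 631/89375)² = (-3038119/89375)² = 9230167058161/7987890625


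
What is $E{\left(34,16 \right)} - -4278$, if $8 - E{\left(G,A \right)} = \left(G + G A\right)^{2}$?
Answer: $-329798$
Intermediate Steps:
$E{\left(G,A \right)} = 8 - \left(G + A G\right)^{2}$ ($E{\left(G,A \right)} = 8 - \left(G + G A\right)^{2} = 8 - \left(G + A G\right)^{2}$)
$E{\left(34,16 \right)} - -4278 = \left(8 - 34^{2} \left(1 + 16\right)^{2}\right) - -4278 = \left(8 - 1156 \cdot 17^{2}\right) + 4278 = \left(8 - 1156 \cdot 289\right) + 4278 = \left(8 - 334084\right) + 4278 = -334076 + 4278 = -329798$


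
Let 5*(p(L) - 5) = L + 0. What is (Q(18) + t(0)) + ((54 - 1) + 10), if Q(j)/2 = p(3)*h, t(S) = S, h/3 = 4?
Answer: 987/5 ≈ 197.40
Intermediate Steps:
h = 12 (h = 3*4 = 12)
p(L) = 5 + L/5 (p(L) = 5 + (L + 0)/5 = 5 + L/5)
Q(j) = 672/5 (Q(j) = 2*((5 + (1/5)*3)*12) = 2*((5 + 3/5)*12) = 2*((28/5)*12) = 2*(336/5) = 672/5)
(Q(18) + t(0)) + ((54 - 1) + 10) = (672/5 + 0) + ((54 - 1) + 10) = 672/5 + (53 + 10) = 672/5 + 63 = 987/5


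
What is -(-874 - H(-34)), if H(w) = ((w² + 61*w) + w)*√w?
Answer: 874 - 952*I*√34 ≈ 874.0 - 5551.1*I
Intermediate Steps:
H(w) = √w*(w² + 62*w) (H(w) = (w² + 62*w)*√w = √w*(w² + 62*w))
-(-874 - H(-34)) = -(-874 - (-34)^(3/2)*(62 - 34)) = -(-874 - (-34*I*√34)*28) = -(-874 - (-952)*I*√34) = -(-874 + 952*I*√34) = 874 - 952*I*√34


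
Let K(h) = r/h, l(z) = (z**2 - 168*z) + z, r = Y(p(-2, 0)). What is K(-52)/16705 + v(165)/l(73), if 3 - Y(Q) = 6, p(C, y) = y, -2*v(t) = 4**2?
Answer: 3484933/2980372460 ≈ 0.0011693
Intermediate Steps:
v(t) = -8 (v(t) = -1/2*4**2 = -1/2*16 = -8)
Y(Q) = -3 (Y(Q) = 3 - 1*6 = 3 - 6 = -3)
r = -3
l(z) = z**2 - 167*z
K(h) = -3/h
K(-52)/16705 + v(165)/l(73) = -3/(-52)/16705 - 8*1/(73*(-167 + 73)) = -3*(-1/52)*(1/16705) - 8/(73*(-94)) = (3/52)*(1/16705) - 8/(-6862) = 3/868660 - 8*(-1/6862) = 3/868660 + 4/3431 = 3484933/2980372460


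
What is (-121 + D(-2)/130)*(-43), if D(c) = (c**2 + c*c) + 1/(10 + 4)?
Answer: 9464601/1820 ≈ 5200.3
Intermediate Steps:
D(c) = 1/14 + 2*c**2 (D(c) = (c**2 + c**2) + 1/14 = 2*c**2 + 1/14 = 1/14 + 2*c**2)
(-121 + D(-2)/130)*(-43) = (-121 + (1/14 + 2*(-2)**2)/130)*(-43) = (-121 + (1/14 + 2*4)*(1/130))*(-43) = (-121 + (1/14 + 8)*(1/130))*(-43) = (-121 + (113/14)*(1/130))*(-43) = (-121 + 113/1820)*(-43) = -220107/1820*(-43) = 9464601/1820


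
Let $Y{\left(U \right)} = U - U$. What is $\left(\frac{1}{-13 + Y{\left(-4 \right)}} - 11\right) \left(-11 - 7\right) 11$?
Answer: $\frac{28512}{13} \approx 2193.2$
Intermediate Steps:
$Y{\left(U \right)} = 0$
$\left(\frac{1}{-13 + Y{\left(-4 \right)}} - 11\right) \left(-11 - 7\right) 11 = \left(\frac{1}{-13 + 0} - 11\right) \left(-11 - 7\right) 11 = \left(\frac{1}{-13} - 11\right) \left(-11 - 7\right) 11 = \left(- \frac{1}{13} - 11\right) \left(-18\right) 11 = \left(- \frac{144}{13}\right) \left(-18\right) 11 = \frac{2592}{13} \cdot 11 = \frac{28512}{13}$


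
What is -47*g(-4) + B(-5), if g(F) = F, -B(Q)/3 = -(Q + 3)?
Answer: 182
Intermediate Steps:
B(Q) = 9 + 3*Q (B(Q) = -(-3)*(Q + 3) = -(-3)*(3 + Q) = -3*(-3 - Q) = 9 + 3*Q)
-47*g(-4) + B(-5) = -47*(-4) + (9 + 3*(-5)) = 188 + (9 - 15) = 188 - 6 = 182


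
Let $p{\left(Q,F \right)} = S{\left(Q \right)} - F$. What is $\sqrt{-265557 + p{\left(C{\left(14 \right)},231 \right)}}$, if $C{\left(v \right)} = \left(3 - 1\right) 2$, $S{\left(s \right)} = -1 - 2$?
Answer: $i \sqrt{265791} \approx 515.55 i$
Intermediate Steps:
$S{\left(s \right)} = -3$
$C{\left(v \right)} = 4$ ($C{\left(v \right)} = 2 \cdot 2 = 4$)
$p{\left(Q,F \right)} = -3 - F$
$\sqrt{-265557 + p{\left(C{\left(14 \right)},231 \right)}} = \sqrt{-265557 - 234} = \sqrt{-265791} = i \sqrt{265791}$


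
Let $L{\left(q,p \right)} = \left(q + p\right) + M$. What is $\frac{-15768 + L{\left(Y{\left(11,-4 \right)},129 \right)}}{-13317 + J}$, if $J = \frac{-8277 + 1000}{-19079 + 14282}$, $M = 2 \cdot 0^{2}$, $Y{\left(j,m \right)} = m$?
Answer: $\frac{75039471}{63874372} \approx 1.1748$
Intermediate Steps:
$M = 0$ ($M = 2 \cdot 0 = 0$)
$L{\left(q,p \right)} = p + q$ ($L{\left(q,p \right)} = \left(q + p\right) + 0 = \left(p + q\right) + 0 = p + q$)
$J = \frac{7277}{4797}$ ($J = - \frac{7277}{-4797} = \left(-7277\right) \left(- \frac{1}{4797}\right) = \frac{7277}{4797} \approx 1.517$)
$\frac{-15768 + L{\left(Y{\left(11,-4 \right)},129 \right)}}{-13317 + J} = \frac{-15768 + \left(129 - 4\right)}{-13317 + \frac{7277}{4797}} = \frac{-15768 + 125}{- \frac{63874372}{4797}} = \left(-15643\right) \left(- \frac{4797}{63874372}\right) = \frac{75039471}{63874372}$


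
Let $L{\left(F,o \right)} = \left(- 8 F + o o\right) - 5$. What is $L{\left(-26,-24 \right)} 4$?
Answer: $3116$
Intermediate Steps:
$L{\left(F,o \right)} = -5 + o^{2} - 8 F$ ($L{\left(F,o \right)} = \left(- 8 F + o^{2}\right) - 5 = \left(o^{2} - 8 F\right) - 5 = -5 + o^{2} - 8 F$)
$L{\left(-26,-24 \right)} 4 = \left(-5 + \left(-24\right)^{2} - -208\right) 4 = \left(-5 + 576 + 208\right) 4 = 779 \cdot 4 = 3116$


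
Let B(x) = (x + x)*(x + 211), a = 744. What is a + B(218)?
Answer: 187788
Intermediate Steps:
B(x) = 2*x*(211 + x) (B(x) = (2*x)*(211 + x) = 2*x*(211 + x))
a + B(218) = 744 + 2*218*(211 + 218) = 744 + 2*218*429 = 744 + 187044 = 187788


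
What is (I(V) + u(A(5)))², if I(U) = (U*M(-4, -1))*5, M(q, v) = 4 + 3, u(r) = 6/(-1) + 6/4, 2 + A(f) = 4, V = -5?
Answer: 128881/4 ≈ 32220.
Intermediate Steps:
A(f) = 2 (A(f) = -2 + 4 = 2)
u(r) = -9/2 (u(r) = 6*(-1) + 6*(¼) = -6 + 3/2 = -9/2)
M(q, v) = 7
I(U) = 35*U (I(U) = (U*7)*5 = (7*U)*5 = 35*U)
(I(V) + u(A(5)))² = (35*(-5) - 9/2)² = (-175 - 9/2)² = (-359/2)² = 128881/4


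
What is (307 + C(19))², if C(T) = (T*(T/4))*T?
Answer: 65399569/16 ≈ 4.0875e+6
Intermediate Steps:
C(T) = T³/4 (C(T) = (T*(T*(¼)))*T = (T*(T/4))*T = (T²/4)*T = T³/4)
(307 + C(19))² = (307 + (¼)*19³)² = (307 + (¼)*6859)² = (307 + 6859/4)² = (8087/4)² = 65399569/16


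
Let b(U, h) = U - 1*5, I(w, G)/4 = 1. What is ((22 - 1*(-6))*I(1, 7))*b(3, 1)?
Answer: -224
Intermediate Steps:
I(w, G) = 4 (I(w, G) = 4*1 = 4)
b(U, h) = -5 + U (b(U, h) = U - 5 = -5 + U)
((22 - 1*(-6))*I(1, 7))*b(3, 1) = ((22 - 1*(-6))*4)*(-5 + 3) = ((22 + 6)*4)*(-2) = (28*4)*(-2) = 112*(-2) = -224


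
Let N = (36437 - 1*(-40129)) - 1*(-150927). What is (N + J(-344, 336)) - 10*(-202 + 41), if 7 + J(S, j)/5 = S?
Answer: 227348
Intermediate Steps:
J(S, j) = -35 + 5*S
N = 227493 (N = (36437 + 40129) + 150927 = 76566 + 150927 = 227493)
(N + J(-344, 336)) - 10*(-202 + 41) = (227493 + (-35 + 5*(-344))) - 10*(-202 + 41) = (227493 + (-35 - 1720)) - 10*(-161) = (227493 - 1755) + 1610 = 225738 + 1610 = 227348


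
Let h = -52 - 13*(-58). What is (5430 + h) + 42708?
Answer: 48840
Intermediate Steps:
h = 702 (h = -52 + 754 = 702)
(5430 + h) + 42708 = (5430 + 702) + 42708 = 6132 + 42708 = 48840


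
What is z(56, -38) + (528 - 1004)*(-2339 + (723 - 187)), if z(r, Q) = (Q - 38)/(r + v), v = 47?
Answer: 88397408/103 ≈ 8.5823e+5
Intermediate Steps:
z(r, Q) = (-38 + Q)/(47 + r) (z(r, Q) = (Q - 38)/(r + 47) = (-38 + Q)/(47 + r))
z(56, -38) + (528 - 1004)*(-2339 + (723 - 187)) = (-38 - 38)/(47 + 56) + (528 - 1004)*(-2339 + (723 - 187)) = -76/103 - 476*(-2339 + 536) = (1/103)*(-76) - 476*(-1803) = -76/103 + 858228 = 88397408/103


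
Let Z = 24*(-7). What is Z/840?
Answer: -1/5 ≈ -0.20000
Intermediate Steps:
Z = -168
Z/840 = -168/840 = -168*1/840 = -1/5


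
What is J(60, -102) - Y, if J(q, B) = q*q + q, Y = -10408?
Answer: 14068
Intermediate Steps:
J(q, B) = q + q² (J(q, B) = q² + q = q + q²)
J(60, -102) - Y = 60*(1 + 60) - 1*(-10408) = 60*61 + 10408 = 3660 + 10408 = 14068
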